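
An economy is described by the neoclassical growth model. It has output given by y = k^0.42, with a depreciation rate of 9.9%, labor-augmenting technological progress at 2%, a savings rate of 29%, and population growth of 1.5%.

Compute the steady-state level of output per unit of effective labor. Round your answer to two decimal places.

Steady state requires s·f(k) = (n + g + δ)·k, i.e. s·k^α = (n + g + δ)·k.
Rearranging, k^(1−α) = s / (n + g + δ).
k^0.58 = 0.29 / (0.015 + 0.020 + 0.099) = 0.29 / 0.134 = 2.1642
k* = 2.1642^(1/0.58) ≈ 3.7853
y* = (k*)^α = 3.7853^0.42 ≈ 1.7490

y* = 1.75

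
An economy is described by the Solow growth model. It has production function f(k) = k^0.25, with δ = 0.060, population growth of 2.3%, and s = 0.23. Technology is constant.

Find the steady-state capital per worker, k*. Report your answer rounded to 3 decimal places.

k* = 3.892

In steady state, investment equals break-even investment: s·k^α = (n + δ)·k.
Dividing both sides by k: k^(1−α) = s / (n + δ).
k^0.75 = 0.23 / (0.023 + 0.060) = 0.23 / 0.083 = 2.7711
k* = 2.7711^(1/0.75) ≈ 3.8923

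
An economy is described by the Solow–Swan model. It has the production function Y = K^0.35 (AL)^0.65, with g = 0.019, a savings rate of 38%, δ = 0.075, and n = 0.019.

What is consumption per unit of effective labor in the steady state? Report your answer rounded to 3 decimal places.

c* ≈ 1.191

Steady state requires s·f(k) = (n + g + δ)·k, i.e. s·k^α = (n + g + δ)·k.
Rearranging, k^(1−α) = s / (n + g + δ).
k^0.65 = 0.38 / (0.019 + 0.019 + 0.075) = 0.38 / 0.113 = 3.3628
k* = 3.3628^(1/0.65) ≈ 6.4611
y* = (k*)^α = 6.4611^0.35 ≈ 1.9214
c* = (1 − s)·y* = (1 − 0.38) × 1.9214 ≈ 1.1913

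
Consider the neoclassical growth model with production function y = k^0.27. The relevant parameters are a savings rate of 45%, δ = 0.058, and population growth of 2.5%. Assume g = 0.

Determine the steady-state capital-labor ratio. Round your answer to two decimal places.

In steady state, investment equals break-even investment: s·k^α = (n + δ)·k.
Dividing both sides by k: k^(1−α) = s / (n + δ).
k^0.73 = 0.45 / (0.025 + 0.058) = 0.45 / 0.083 = 5.4217
k* = 5.4217^(1/0.73) ≈ 10.1313

k* = 10.13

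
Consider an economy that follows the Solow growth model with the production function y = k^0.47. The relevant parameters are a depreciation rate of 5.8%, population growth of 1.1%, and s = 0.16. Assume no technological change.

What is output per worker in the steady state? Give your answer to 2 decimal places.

In steady state, investment equals break-even investment: s·k^α = (n + δ)·k.
Rearranging, k^(1−α) = s / (n + δ).
k^0.53 = 0.16 / (0.011 + 0.058) = 0.16 / 0.069 = 2.3188
k* = 2.3188^(1/0.53) ≈ 4.8885
y* = (k*)^α = 4.8885^0.47 ≈ 2.1082

y* ≈ 2.11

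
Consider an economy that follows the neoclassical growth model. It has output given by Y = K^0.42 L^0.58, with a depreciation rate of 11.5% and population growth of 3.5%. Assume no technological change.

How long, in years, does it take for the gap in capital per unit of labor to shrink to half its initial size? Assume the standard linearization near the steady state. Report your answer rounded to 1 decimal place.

t_½ ≈ 8.0 years

Near the steady state the convergence rate is λ = (1 − α)(n + δ).
λ = (1 − 0.42) × 0.150 = 0.58 × 0.150 = 0.0870
Half-life = ln 2 / λ = 0.6931 / 0.0870 ≈ 7.97 years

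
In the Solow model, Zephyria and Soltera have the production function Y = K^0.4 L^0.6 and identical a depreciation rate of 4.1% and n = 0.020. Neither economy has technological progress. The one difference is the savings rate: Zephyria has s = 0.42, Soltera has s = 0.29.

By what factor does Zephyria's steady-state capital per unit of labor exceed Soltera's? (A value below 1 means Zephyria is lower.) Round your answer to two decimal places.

k*_Z / k*_S ≈ 1.85

Steady-state k* = [s/(n + δ)]^(1/(1−α)), so the ratio is [ (s_Z/(n + δ)_Z) / (s_S/(n + δ)_S) ]^1.6667.
s_Z/(n + δ)_Z = 0.42/0.061 = 6.8852; s_S/(n + δ)_S = 0.29/0.061 = 4.7541.
Ratio = (6.8852/4.7541)^1.6667 = 1.4483^1.6667 ≈ 1.8540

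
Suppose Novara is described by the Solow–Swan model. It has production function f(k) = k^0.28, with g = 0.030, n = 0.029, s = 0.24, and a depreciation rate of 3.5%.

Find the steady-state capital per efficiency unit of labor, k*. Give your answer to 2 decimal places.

At the steady state, Δk = 0, so s·k^α = (n + g + δ)·k.
Rearranging, k^(1−α) = s / (n + g + δ).
k^0.72 = 0.24 / (0.029 + 0.030 + 0.035) = 0.24 / 0.094 = 2.5532
k* = 2.5532^(1/0.72) ≈ 3.6762

k* ≈ 3.68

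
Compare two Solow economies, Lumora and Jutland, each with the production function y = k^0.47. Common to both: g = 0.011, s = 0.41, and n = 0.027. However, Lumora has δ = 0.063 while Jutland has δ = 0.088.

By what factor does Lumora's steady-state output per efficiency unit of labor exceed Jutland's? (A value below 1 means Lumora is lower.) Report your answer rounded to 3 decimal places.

y*_L / y*_J ≈ 1.217

Steady-state y* = [s/(n + g + δ)]^(α/(1−α)), so the ratio is [ (s_L/(n + g + δ)_L) / (s_J/(n + g + δ)_J) ]^0.8868.
s_L/(n + g + δ)_L = 0.41/0.101 = 4.0594; s_J/(n + g + δ)_J = 0.41/0.126 = 3.2540.
Ratio = (4.0594/3.2540)^0.8868 = 1.2475^0.8868 ≈ 1.2167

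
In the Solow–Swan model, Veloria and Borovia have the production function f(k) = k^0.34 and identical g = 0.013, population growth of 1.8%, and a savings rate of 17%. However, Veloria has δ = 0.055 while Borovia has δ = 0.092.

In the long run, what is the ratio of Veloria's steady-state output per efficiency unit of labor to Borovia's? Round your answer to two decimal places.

Steady-state y* = [s/(n + g + δ)]^(α/(1−α)), so the ratio is [ (s_V/(n + g + δ)_V) / (s_B/(n + g + δ)_B) ]^0.5152.
s_V/(n + g + δ)_V = 0.17/0.086 = 1.9767; s_B/(n + g + δ)_B = 0.17/0.123 = 1.3821.
Ratio = (1.9767/1.3821)^0.5152 = 1.4302^0.5152 ≈ 1.2024

ratio ≈ 1.20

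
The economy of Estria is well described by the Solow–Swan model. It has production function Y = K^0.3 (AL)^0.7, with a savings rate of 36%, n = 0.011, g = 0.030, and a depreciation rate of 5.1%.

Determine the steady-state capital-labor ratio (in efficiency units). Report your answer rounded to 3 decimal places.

k* ≈ 7.022

Steady state requires s·f(k) = (n + g + δ)·k, i.e. s·k^α = (n + g + δ)·k.
Rearranging, k^(1−α) = s / (n + g + δ).
k^0.7 = 0.36 / (0.011 + 0.030 + 0.051) = 0.36 / 0.092 = 3.9130
k* = 3.9130^(1/0.7) ≈ 7.0217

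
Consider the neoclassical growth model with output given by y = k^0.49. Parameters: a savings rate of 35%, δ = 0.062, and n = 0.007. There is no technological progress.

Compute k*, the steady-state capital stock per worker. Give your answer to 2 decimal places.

k* = 24.14

In steady state, investment equals break-even investment: s·k^α = (n + δ)·k.
Rearranging, k^(1−α) = s / (n + δ).
k^0.51 = 0.35 / (0.007 + 0.062) = 0.35 / 0.069 = 5.0725
k* = 5.0725^(1/0.51) ≈ 24.1428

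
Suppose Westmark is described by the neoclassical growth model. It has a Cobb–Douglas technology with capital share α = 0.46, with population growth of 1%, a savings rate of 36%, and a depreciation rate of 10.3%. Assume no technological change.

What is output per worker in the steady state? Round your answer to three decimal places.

In steady state, investment equals break-even investment: s·k^α = (n + δ)·k.
Rearranging, k^(1−α) = s / (n + δ).
k^0.54 = 0.36 / (0.010 + 0.103) = 0.36 / 0.113 = 3.1858
k* = 3.1858^(1/0.54) ≈ 8.5484
y* = (k*)^α = 8.5484^0.46 ≈ 2.6833

y* ≈ 2.683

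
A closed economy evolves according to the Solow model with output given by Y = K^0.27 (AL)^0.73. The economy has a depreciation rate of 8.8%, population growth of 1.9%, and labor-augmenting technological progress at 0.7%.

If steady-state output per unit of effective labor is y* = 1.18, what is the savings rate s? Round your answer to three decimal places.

s ≈ 0.178

Steady state requires s·f(k) = (n + g + δ)·k, i.e. s·k^α = (n + g + δ)·k.
Since y* = [s/(n + g + δ)]^(α/(1−α)), we have s/(n + g + δ) = (y*)^((1−α)/α) = 1.18^2.7037 = 1.5644.
Therefore s = 1.5644 × (n + g + δ) = 1.5644 × 0.114 = 0.1783.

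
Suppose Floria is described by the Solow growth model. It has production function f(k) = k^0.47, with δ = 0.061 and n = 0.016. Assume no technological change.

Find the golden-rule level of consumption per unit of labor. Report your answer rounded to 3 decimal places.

At the golden rule, f'(k) = n + δ, so α·k^(α−1) = n + δ and k_gold = (α/(n + δ))^(1/(1−α)).
k_gold = (0.47/0.077)^(1/0.53) = 6.1039^1.8868 ≈ 30.3588
c_gold = f(k_gold) − (n + δ)·k_gold = 4.9736 − 0.077×30.3588 ≈ 2.6360

c_gold ≈ 2.636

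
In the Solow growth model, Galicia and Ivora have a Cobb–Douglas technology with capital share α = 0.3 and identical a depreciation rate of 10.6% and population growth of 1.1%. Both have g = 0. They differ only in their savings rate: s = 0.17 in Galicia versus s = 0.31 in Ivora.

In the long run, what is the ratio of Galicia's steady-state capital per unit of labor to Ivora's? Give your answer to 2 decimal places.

Steady-state k* = [s/(n + δ)]^(1/(1−α)), so the ratio is [ (s_G/(n + δ)_G) / (s_I/(n + δ)_I) ]^1.4286.
s_G/(n + δ)_G = 0.17/0.117 = 1.4530; s_I/(n + δ)_I = 0.31/0.117 = 2.6496.
Ratio = (1.4530/2.6496)^1.4286 = 0.5484^1.4286 ≈ 0.4239

ratio ≈ 0.42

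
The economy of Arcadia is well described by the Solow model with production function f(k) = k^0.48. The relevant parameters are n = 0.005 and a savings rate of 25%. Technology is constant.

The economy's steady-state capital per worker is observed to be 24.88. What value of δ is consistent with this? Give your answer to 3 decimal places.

At the steady state, Δk = 0, so s·k^α = (n + δ)·k.
So s / (n + δ) = (k*)^(1−α) = 24.88^0.52 = 5.3191.
Therefore n + δ = s / 5.3191 = 0.25 / 5.3191 = 0.0470, so δ = 0.0470 − 0.005 = 0.0420.

δ ≈ 0.042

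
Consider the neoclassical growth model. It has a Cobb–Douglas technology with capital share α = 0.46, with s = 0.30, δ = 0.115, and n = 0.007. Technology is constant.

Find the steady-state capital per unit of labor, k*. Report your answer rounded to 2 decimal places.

k* = 5.29

Steady state requires s·f(k) = (n + δ)·k, i.e. s·k^α = (n + δ)·k.
Rearranging, k^(1−α) = s / (n + δ).
k^0.54 = 0.30 / (0.007 + 0.115) = 0.30 / 0.122 = 2.4590
k* = 2.4590^(1/0.54) ≈ 5.2921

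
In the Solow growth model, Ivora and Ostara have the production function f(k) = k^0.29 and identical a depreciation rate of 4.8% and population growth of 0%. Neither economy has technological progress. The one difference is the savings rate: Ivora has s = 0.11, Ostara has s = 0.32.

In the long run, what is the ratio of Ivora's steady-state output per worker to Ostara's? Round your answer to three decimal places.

Steady-state y* = [s/(n + δ)]^(α/(1−α)), so the ratio is [ (s_I/(n + δ)_I) / (s_O/(n + δ)_O) ]^0.4085.
s_I/(n + δ)_I = 0.11/0.048 = 2.2917; s_O/(n + δ)_O = 0.32/0.048 = 6.6667.
Ratio = (2.2917/6.6667)^0.4085 = 0.3438^0.4085 ≈ 0.6465

y*_I / y*_O ≈ 0.647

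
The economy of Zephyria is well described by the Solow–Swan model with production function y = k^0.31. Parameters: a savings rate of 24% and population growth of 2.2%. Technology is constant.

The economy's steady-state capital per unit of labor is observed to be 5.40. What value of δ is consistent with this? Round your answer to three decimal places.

At the steady state, Δk = 0, so s·k^α = (n + δ)·k.
So s / (n + δ) = (k*)^(1−α) = 5.40^0.69 = 3.2015.
Therefore n + δ = s / 3.2015 = 0.24 / 3.2015 = 0.0750, so δ = 0.0750 − 0.022 = 0.0530.

δ ≈ 0.053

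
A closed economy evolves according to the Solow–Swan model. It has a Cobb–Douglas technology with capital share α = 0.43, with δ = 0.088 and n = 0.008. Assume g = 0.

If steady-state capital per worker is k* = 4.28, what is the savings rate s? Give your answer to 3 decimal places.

In steady state, investment equals break-even investment: s·k^α = (n + δ)·k.
So s / (n + δ) = (k*)^(1−α) = 4.28^0.57 = 2.2905.
Therefore s = 2.2905 × (n + δ) = 2.2905 × 0.096 = 0.2199.

s ≈ 0.220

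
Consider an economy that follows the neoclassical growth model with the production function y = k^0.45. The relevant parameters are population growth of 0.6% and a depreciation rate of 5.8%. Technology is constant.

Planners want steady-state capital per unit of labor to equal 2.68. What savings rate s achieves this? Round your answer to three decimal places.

s ≈ 0.110

Steady state requires s·f(k) = (n + δ)·k, i.e. s·k^α = (n + δ)·k.
So s / (n + δ) = (k*)^(1−α) = 2.68^0.55 = 1.7198.
Therefore s = 1.7198 × (n + δ) = 1.7198 × 0.064 = 0.1101.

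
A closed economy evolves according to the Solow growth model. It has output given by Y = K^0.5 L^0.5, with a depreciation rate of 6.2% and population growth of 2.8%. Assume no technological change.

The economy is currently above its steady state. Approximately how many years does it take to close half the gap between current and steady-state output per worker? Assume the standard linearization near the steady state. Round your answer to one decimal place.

Near the steady state the convergence rate is λ = (1 − α)(n + δ).
λ = (1 − 0.5) × 0.090 = 0.5 × 0.090 = 0.0450
Half-life = ln 2 / λ = 0.6931 / 0.0450 ≈ 15.40 years

half-life ≈ 15.4 years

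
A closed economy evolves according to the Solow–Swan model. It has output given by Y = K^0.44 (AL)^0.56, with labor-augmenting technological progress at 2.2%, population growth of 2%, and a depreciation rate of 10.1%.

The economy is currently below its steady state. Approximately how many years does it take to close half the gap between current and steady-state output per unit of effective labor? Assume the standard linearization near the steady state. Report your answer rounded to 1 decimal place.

Near the steady state the convergence rate is λ = (1 − α)(n + g + δ).
λ = (1 − 0.44) × 0.143 = 0.56 × 0.143 = 0.08008
Half-life = ln 2 / λ = 0.6931 / 0.08008 ≈ 8.66 years

t_½ ≈ 8.7 years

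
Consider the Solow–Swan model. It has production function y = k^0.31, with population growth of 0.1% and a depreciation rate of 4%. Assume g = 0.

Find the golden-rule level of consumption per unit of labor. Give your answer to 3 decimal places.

At the golden rule, f'(k) = n + δ, so α·k^(α−1) = n + δ and k_gold = (α/(n + δ))^(1/(1−α)).
k_gold = (0.31/0.041)^(1/0.69) = 7.5610^1.4493 ≈ 18.7640
c_gold = f(k_gold) − (n + δ)·k_gold = 2.4816 − 0.041×18.7640 ≈ 1.7123

c_gold ≈ 1.712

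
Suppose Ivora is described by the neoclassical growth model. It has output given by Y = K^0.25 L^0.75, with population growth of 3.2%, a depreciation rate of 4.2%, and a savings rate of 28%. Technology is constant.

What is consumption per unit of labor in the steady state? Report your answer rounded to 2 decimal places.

At the steady state, Δk = 0, so s·k^α = (n + δ)·k.
Rearranging, k^(1−α) = s / (n + δ).
k^0.75 = 0.28 / (0.032 + 0.042) = 0.28 / 0.074 = 3.7838
k* = 3.7838^(1/0.75) ≈ 5.8962
y* = (k*)^α = 5.8962^0.25 ≈ 1.5583
c* = (1 − s)·y* = (1 − 0.28) × 1.5583 ≈ 1.1220

c* ≈ 1.12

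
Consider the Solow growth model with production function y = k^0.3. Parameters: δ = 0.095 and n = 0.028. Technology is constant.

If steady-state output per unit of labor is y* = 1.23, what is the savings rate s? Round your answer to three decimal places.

s ≈ 0.199

In steady state, investment equals break-even investment: s·k^α = (n + δ)·k.
Since y* = [s/(n + δ)]^(α/(1−α)), we have s/(n + δ) = (y*)^((1−α)/α) = 1.23^2.3333 = 1.6210.
Therefore s = 1.6210 × (n + δ) = 1.6210 × 0.123 = 0.1994.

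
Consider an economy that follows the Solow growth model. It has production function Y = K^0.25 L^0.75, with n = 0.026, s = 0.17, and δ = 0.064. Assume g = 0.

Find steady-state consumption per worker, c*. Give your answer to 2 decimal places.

Steady state requires s·f(k) = (n + δ)·k, i.e. s·k^α = (n + δ)·k.
Rearranging, k^(1−α) = s / (n + δ).
k^0.75 = 0.17 / (0.026 + 0.064) = 0.17 / 0.090 = 1.8889
k* = 1.8889^(1/0.75) ≈ 2.3350
y* = (k*)^α = 2.3350^0.25 ≈ 1.2362
c* = (1 − s)·y* = (1 − 0.17) × 1.2362 ≈ 1.0260

c* = 1.03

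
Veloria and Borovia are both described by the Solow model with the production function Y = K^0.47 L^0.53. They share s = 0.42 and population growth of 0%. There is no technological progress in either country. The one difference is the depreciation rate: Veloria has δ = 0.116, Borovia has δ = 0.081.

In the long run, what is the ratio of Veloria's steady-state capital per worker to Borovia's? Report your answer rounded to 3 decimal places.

Steady-state k* = [s/(n + δ)]^(1/(1−α)), so the ratio is [ (s_V/(n + δ)_V) / (s_B/(n + δ)_B) ]^1.8868.
s_V/(n + δ)_V = 0.42/0.116 = 3.6207; s_B/(n + δ)_B = 0.42/0.081 = 5.1852.
Ratio = (3.6207/5.1852)^1.8868 = 0.6983^1.8868 ≈ 0.5079

k*_V / k*_B ≈ 0.508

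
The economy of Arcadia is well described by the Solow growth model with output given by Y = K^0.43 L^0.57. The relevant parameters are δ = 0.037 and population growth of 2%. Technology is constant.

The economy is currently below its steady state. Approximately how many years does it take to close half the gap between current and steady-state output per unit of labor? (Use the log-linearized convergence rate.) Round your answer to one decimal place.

about 21.3 years

Near the steady state the convergence rate is λ = (1 − α)(n + δ).
λ = (1 − 0.43) × 0.057 = 0.57 × 0.057 = 0.03249
Half-life = ln 2 / λ = 0.6931 / 0.03249 ≈ 21.33 years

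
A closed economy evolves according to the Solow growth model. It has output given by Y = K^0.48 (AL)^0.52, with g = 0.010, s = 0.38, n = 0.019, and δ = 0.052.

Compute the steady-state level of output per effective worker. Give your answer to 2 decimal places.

At the steady state, Δk = 0, so s·k^α = (n + g + δ)·k.
Dividing both sides by k: k^(1−α) = s / (n + g + δ).
k^0.52 = 0.38 / (0.019 + 0.010 + 0.052) = 0.38 / 0.081 = 4.6914
k* = 4.6914^(1/0.52) ≈ 19.5419
y* = (k*)^α = 19.5419^0.48 ≈ 4.1655

y* = 4.17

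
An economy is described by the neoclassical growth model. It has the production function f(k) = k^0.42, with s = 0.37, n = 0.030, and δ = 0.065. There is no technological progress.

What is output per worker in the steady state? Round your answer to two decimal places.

In steady state, investment equals break-even investment: s·k^α = (n + δ)·k.
Rearranging, k^(1−α) = s / (n + δ).
k^0.58 = 0.37 / (0.030 + 0.065) = 0.37 / 0.095 = 3.8947
k* = 3.8947^(1/0.58) ≈ 10.4246
y* = (k*)^α = 10.4246^0.42 ≈ 2.6766

y* ≈ 2.68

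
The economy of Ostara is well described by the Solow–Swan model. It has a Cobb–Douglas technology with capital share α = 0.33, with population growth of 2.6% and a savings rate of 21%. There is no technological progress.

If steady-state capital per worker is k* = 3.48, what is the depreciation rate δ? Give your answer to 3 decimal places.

δ ≈ 0.065

At the steady state, Δk = 0, so s·k^α = (n + δ)·k.
So s / (n + δ) = (k*)^(1−α) = 3.48^0.67 = 2.3060.
Therefore n + δ = s / 2.3060 = 0.21 / 2.3060 = 0.0911, so δ = 0.0911 − 0.026 = 0.0651.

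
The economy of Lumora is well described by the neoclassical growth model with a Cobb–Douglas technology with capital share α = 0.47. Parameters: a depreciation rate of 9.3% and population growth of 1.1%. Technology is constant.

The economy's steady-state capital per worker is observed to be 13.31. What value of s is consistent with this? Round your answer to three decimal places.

s ≈ 0.410

At the steady state, Δk = 0, so s·k^α = (n + δ)·k.
So s / (n + δ) = (k*)^(1−α) = 13.31^0.53 = 3.9429.
Therefore s = 3.9429 × (n + δ) = 3.9429 × 0.104 = 0.4101.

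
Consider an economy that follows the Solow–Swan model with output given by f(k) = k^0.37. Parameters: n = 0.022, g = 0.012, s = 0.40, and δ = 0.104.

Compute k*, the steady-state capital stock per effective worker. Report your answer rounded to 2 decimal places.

k* = 5.42

In steady state, investment equals break-even investment: s·k^α = (n + g + δ)·k.
Rearranging, k^(1−α) = s / (n + g + δ).
k^0.63 = 0.40 / (0.022 + 0.012 + 0.104) = 0.40 / 0.138 = 2.8986
k* = 2.8986^(1/0.63) ≈ 5.4154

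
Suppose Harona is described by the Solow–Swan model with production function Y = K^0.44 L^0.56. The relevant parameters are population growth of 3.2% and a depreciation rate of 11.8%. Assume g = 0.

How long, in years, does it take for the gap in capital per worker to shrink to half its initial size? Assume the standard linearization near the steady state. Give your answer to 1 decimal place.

about 8.3 years

Near the steady state the convergence rate is λ = (1 − α)(n + δ).
λ = (1 − 0.44) × 0.150 = 0.56 × 0.150 = 0.0840
Half-life = ln 2 / λ = 0.6931 / 0.0840 ≈ 8.25 years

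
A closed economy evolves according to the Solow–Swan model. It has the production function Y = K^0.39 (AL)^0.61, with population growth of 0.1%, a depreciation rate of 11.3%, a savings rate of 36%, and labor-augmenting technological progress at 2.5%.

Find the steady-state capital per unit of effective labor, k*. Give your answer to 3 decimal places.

k* ≈ 4.759

In steady state, investment equals break-even investment: s·k^α = (n + g + δ)·k.
Rearranging, k^(1−α) = s / (n + g + δ).
k^0.61 = 0.36 / (0.001 + 0.025 + 0.113) = 0.36 / 0.139 = 2.5899
k* = 2.5899^(1/0.61) ≈ 4.7590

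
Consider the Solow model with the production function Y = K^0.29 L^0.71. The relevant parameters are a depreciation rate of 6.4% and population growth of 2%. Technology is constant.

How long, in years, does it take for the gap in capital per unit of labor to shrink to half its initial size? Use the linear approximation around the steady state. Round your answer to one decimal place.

half-life ≈ 11.6 years

Near the steady state the convergence rate is λ = (1 − α)(n + δ).
λ = (1 − 0.29) × 0.084 = 0.71 × 0.084 = 0.05964
Half-life = ln 2 / λ = 0.6931 / 0.05964 ≈ 11.62 years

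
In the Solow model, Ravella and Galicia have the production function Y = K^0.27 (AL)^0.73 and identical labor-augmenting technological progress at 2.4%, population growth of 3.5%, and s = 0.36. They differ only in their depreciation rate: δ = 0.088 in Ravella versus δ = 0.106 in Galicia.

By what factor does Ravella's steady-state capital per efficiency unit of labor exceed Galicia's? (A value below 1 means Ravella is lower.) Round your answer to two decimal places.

Steady-state k* = [s/(n + g + δ)]^(1/(1−α)), so the ratio is [ (s_R/(n + g + δ)_R) / (s_G/(n + g + δ)_G) ]^1.3699.
s_R/(n + g + δ)_R = 0.36/0.147 = 2.4490; s_G/(n + g + δ)_G = 0.36/0.165 = 2.1818.
Ratio = (2.4490/2.1818)^1.3699 = 1.1225^1.3699 ≈ 1.1715

ratio ≈ 1.17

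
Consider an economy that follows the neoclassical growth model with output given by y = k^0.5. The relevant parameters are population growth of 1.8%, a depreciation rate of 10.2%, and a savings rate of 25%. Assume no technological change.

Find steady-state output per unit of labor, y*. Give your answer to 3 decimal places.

y* = 2.083

In steady state, investment equals break-even investment: s·k^α = (n + δ)·k.
Rearranging, k^(1−α) = s / (n + δ).
k^0.5 = 0.25 / (0.018 + 0.102) = 0.25 / 0.120 = 2.0833
k* = 2.0833^(1/0.5) ≈ 4.3401
y* = (k*)^α = 4.3401^0.5 ≈ 2.0833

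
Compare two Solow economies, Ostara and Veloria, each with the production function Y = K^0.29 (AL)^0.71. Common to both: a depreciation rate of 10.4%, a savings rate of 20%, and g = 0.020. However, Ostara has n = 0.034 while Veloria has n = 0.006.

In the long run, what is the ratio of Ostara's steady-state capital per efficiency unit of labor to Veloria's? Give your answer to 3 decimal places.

k*_O / k*_V ≈ 0.760

Steady-state k* = [s/(n + g + δ)]^(1/(1−α)), so the ratio is [ (s_O/(n + g + δ)_O) / (s_V/(n + g + δ)_V) ]^1.4085.
s_O/(n + g + δ)_O = 0.20/0.158 = 1.2658; s_V/(n + g + δ)_V = 0.20/0.130 = 1.5385.
Ratio = (1.2658/1.5385)^1.4085 = 0.8227^1.4085 ≈ 0.7597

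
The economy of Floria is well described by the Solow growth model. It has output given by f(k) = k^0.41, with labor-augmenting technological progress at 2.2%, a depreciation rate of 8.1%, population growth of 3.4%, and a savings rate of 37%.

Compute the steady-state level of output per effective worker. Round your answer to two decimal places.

Steady state requires s·f(k) = (n + g + δ)·k, i.e. s·k^α = (n + g + δ)·k.
Dividing both sides by k: k^(1−α) = s / (n + g + δ).
k^0.59 = 0.37 / (0.034 + 0.022 + 0.081) = 0.37 / 0.137 = 2.7007
k* = 2.7007^(1/0.59) ≈ 5.3866
y* = (k*)^α = 5.3866^0.41 ≈ 1.9945

y* ≈ 1.99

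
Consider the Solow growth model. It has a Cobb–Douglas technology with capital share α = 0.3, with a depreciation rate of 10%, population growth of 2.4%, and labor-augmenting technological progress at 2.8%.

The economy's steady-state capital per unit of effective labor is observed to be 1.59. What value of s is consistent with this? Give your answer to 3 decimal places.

s ≈ 0.210

At the steady state, Δk = 0, so s·k^α = (n + g + δ)·k.
So s / (n + g + δ) = (k*)^(1−α) = 1.59^0.7 = 1.3835.
Therefore s = 1.3835 × (n + g + δ) = 1.3835 × 0.152 = 0.2103.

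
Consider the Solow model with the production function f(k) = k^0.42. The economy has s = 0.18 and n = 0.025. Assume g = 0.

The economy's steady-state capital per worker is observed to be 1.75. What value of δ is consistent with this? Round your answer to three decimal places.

δ ≈ 0.105

In steady state, investment equals break-even investment: s·k^α = (n + δ)·k.
So s / (n + δ) = (k*)^(1−α) = 1.75^0.58 = 1.3834.
Therefore n + δ = s / 1.3834 = 0.18 / 1.3834 = 0.1301, so δ = 0.1301 − 0.025 = 0.1051.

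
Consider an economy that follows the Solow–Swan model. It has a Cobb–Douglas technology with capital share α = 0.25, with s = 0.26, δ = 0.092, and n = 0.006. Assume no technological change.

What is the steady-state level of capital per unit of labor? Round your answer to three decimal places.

k* ≈ 3.673

In steady state, investment equals break-even investment: s·k^α = (n + δ)·k.
Rearranging, k^(1−α) = s / (n + δ).
k^0.75 = 0.26 / (0.006 + 0.092) = 0.26 / 0.098 = 2.6531
k* = 2.6531^(1/0.75) ≈ 3.6729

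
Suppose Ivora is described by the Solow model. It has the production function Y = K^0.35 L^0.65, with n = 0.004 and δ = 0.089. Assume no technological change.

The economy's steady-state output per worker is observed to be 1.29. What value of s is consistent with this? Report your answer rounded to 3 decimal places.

Steady state requires s·f(k) = (n + δ)·k, i.e. s·k^α = (n + δ)·k.
Since y* = [s/(n + δ)]^(α/(1−α)), we have s/(n + δ) = (y*)^((1−α)/α) = 1.29^1.8571 = 1.6046.
Therefore s = 1.6046 × (n + δ) = 1.6046 × 0.093 = 0.1492.

s ≈ 0.149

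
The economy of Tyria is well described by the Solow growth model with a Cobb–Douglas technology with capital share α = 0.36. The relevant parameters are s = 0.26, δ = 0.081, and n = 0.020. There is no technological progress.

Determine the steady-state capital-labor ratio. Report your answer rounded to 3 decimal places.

Steady state requires s·f(k) = (n + δ)·k, i.e. s·k^α = (n + δ)·k.
Rearranging, k^(1−α) = s / (n + δ).
k^0.64 = 0.26 / (0.020 + 0.081) = 0.26 / 0.101 = 2.5743
k* = 2.5743^(1/0.64) ≈ 4.3818

k* ≈ 4.382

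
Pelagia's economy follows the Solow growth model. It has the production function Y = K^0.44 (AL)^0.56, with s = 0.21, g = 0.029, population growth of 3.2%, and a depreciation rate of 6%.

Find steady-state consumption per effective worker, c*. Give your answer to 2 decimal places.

c* = 1.22

Steady state requires s·f(k) = (n + g + δ)·k, i.e. s·k^α = (n + g + δ)·k.
Dividing both sides by k: k^(1−α) = s / (n + g + δ).
k^0.56 = 0.21 / (0.032 + 0.029 + 0.060) = 0.21 / 0.121 = 1.7355
k* = 1.7355^(1/0.56) ≈ 2.6764
y* = (k*)^α = 2.6764^0.44 ≈ 1.5421
c* = (1 − s)·y* = (1 − 0.21) × 1.5421 ≈ 1.2183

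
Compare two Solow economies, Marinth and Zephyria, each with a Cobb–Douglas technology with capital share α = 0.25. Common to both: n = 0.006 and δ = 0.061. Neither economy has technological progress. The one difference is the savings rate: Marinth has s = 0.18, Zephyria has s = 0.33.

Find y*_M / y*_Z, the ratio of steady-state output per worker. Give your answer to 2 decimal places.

Steady-state y* = [s/(n + δ)]^(α/(1−α)), so the ratio is [ (s_M/(n + δ)_M) / (s_Z/(n + δ)_Z) ]^0.3333.
s_M/(n + δ)_M = 0.18/0.067 = 2.6866; s_Z/(n + δ)_Z = 0.33/0.067 = 4.9254.
Ratio = (2.6866/4.9254)^0.3333 = 0.5455^0.3333 ≈ 0.8171

ratio ≈ 0.82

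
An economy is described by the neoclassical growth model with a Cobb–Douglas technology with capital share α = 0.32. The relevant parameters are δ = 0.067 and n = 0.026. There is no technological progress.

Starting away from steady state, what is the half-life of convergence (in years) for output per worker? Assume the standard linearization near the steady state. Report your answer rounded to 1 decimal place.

Near the steady state the convergence rate is λ = (1 − α)(n + δ).
λ = (1 − 0.32) × 0.093 = 0.68 × 0.093 = 0.06324
Half-life = ln 2 / λ = 0.6931 / 0.06324 ≈ 10.96 years

about 11.0 years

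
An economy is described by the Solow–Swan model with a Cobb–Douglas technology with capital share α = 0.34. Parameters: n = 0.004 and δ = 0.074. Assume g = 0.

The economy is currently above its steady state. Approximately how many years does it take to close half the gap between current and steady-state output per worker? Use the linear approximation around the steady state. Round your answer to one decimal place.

about 13.5 years

Near the steady state the convergence rate is λ = (1 − α)(n + δ).
λ = (1 − 0.34) × 0.078 = 0.66 × 0.078 = 0.05148
Half-life = ln 2 / λ = 0.6931 / 0.05148 ≈ 13.46 years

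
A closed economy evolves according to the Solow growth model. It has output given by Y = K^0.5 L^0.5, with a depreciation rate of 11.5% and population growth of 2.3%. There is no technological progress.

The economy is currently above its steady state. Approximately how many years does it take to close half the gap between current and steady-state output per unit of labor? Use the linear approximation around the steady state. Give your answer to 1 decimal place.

Near the steady state the convergence rate is λ = (1 − α)(n + δ).
λ = (1 − 0.5) × 0.138 = 0.5 × 0.138 = 0.0690
Half-life = ln 2 / λ = 0.6931 / 0.0690 ≈ 10.04 years

half-life ≈ 10.0 years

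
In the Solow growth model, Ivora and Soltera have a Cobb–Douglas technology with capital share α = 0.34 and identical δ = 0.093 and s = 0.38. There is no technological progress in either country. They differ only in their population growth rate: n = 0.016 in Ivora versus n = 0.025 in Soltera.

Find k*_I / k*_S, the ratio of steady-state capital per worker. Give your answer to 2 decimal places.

k*_I / k*_S ≈ 1.13

Steady-state k* = [s/(n + δ)]^(1/(1−α)), so the ratio is [ (s_I/(n + δ)_I) / (s_S/(n + δ)_S) ]^1.5152.
s_I/(n + δ)_I = 0.38/0.109 = 3.4862; s_S/(n + δ)_S = 0.38/0.118 = 3.2203.
Ratio = (3.4862/3.2203)^1.5152 = 1.0826^1.5152 ≈ 1.1278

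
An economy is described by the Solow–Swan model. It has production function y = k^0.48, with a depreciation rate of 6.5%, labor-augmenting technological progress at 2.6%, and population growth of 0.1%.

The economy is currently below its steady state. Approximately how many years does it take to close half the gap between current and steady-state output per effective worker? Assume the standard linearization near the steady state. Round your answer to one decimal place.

half-life ≈ 14.5 years

Near the steady state the convergence rate is λ = (1 − α)(n + g + δ).
λ = (1 − 0.48) × 0.092 = 0.52 × 0.092 = 0.04784
Half-life = ln 2 / λ = 0.6931 / 0.04784 ≈ 14.49 years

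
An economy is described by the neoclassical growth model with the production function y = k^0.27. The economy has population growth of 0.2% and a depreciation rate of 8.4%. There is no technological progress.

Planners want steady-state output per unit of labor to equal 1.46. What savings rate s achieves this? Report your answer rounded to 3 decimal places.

At the steady state, Δk = 0, so s·k^α = (n + δ)·k.
Since y* = [s/(n + δ)]^(α/(1−α)), we have s/(n + δ) = (y*)^((1−α)/α) = 1.46^2.7037 = 2.7820.
Therefore s = 2.7820 × (n + δ) = 2.7820 × 0.086 = 0.2393.

s ≈ 0.239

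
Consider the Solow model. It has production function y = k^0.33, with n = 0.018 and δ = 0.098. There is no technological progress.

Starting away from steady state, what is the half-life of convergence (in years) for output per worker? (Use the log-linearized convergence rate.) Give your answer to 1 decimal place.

Near the steady state the convergence rate is λ = (1 − α)(n + δ).
λ = (1 − 0.33) × 0.116 = 0.67 × 0.116 = 0.07772
Half-life = ln 2 / λ = 0.6931 / 0.07772 ≈ 8.92 years

half-life ≈ 8.9 years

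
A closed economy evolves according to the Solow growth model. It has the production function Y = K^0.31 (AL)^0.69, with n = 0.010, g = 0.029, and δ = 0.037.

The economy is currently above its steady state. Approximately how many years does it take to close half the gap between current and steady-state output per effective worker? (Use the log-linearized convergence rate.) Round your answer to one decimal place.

Near the steady state the convergence rate is λ = (1 − α)(n + g + δ).
λ = (1 − 0.31) × 0.076 = 0.69 × 0.076 = 0.05244
Half-life = ln 2 / λ = 0.6931 / 0.05244 ≈ 13.22 years

about 13.2 years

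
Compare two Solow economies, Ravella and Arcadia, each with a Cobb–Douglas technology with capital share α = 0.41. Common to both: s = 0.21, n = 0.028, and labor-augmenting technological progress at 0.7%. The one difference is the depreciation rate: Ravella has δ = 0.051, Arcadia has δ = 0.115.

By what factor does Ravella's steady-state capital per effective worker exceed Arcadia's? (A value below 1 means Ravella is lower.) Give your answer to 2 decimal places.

Steady-state k* = [s/(n + g + δ)]^(1/(1−α)), so the ratio is [ (s_R/(n + g + δ)_R) / (s_A/(n + g + δ)_A) ]^1.6949.
s_R/(n + g + δ)_R = 0.21/0.086 = 2.4419; s_A/(n + g + δ)_A = 0.21/0.150 = 1.4000.
Ratio = (2.4419/1.4000)^1.6949 = 1.7442^1.6949 ≈ 2.5673

ratio ≈ 2.57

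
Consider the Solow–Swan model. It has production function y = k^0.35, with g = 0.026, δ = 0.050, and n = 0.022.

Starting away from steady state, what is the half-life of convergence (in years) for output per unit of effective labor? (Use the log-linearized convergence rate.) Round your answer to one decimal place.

t_½ ≈ 10.9 years

Near the steady state the convergence rate is λ = (1 − α)(n + g + δ).
λ = (1 − 0.35) × 0.098 = 0.65 × 0.098 = 0.0637
Half-life = ln 2 / λ = 0.6931 / 0.0637 ≈ 10.88 years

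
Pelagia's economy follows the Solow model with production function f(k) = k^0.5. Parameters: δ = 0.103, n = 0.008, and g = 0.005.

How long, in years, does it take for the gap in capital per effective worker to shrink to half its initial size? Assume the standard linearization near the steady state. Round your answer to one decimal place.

half-life ≈ 12.0 years

Near the steady state the convergence rate is λ = (1 − α)(n + g + δ).
λ = (1 − 0.5) × 0.116 = 0.5 × 0.116 = 0.0580
Half-life = ln 2 / λ = 0.6931 / 0.0580 ≈ 11.95 years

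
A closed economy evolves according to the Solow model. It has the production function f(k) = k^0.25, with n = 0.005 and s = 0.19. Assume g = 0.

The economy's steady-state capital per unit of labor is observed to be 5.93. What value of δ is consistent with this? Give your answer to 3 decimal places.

δ ≈ 0.045

At the steady state, Δk = 0, so s·k^α = (n + δ)·k.
So s / (n + δ) = (k*)^(1−α) = 5.93^0.75 = 3.8001.
Therefore n + δ = s / 3.8001 = 0.19 / 3.8001 = 0.0500, so δ = 0.0500 − 0.005 = 0.0450.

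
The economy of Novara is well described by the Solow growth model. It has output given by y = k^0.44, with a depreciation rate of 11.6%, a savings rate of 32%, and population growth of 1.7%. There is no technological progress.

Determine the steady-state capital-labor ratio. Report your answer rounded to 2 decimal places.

At the steady state, Δk = 0, so s·k^α = (n + δ)·k.
Rearranging, k^(1−α) = s / (n + δ).
k^0.56 = 0.32 / (0.017 + 0.116) = 0.32 / 0.133 = 2.4060
k* = 2.4060^(1/0.56) ≈ 4.7961

k* ≈ 4.80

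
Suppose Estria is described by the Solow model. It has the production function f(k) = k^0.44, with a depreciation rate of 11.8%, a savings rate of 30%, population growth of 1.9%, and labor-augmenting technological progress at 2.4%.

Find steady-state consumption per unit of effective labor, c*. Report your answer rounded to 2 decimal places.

Steady state requires s·f(k) = (n + g + δ)·k, i.e. s·k^α = (n + g + δ)·k.
Dividing both sides by k: k^(1−α) = s / (n + g + δ).
k^0.56 = 0.30 / (0.019 + 0.024 + 0.118) = 0.30 / 0.161 = 1.8634
k* = 1.8634^(1/0.56) ≈ 3.0387
y* = (k*)^α = 3.0387^0.44 ≈ 1.6307
c* = (1 − s)·y* = (1 − 0.30) × 1.6307 ≈ 1.1415

c* = 1.14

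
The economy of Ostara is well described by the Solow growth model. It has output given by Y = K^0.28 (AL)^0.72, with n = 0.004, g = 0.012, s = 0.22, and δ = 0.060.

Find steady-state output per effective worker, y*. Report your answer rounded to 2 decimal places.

y* ≈ 1.51

At the steady state, Δk = 0, so s·k^α = (n + g + δ)·k.
Rearranging, k^(1−α) = s / (n + g + δ).
k^0.72 = 0.22 / (0.004 + 0.012 + 0.060) = 0.22 / 0.076 = 2.8947
k* = 2.8947^(1/0.72) ≈ 4.3764
y* = (k*)^α = 4.3764^0.28 ≈ 1.5119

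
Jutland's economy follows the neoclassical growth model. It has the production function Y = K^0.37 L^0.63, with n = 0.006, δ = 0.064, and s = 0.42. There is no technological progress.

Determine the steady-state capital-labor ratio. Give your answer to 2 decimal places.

k* = 17.19

Steady state requires s·f(k) = (n + δ)·k, i.e. s·k^α = (n + δ)·k.
Dividing both sides by k: k^(1−α) = s / (n + δ).
k^0.63 = 0.42 / (0.006 + 0.064) = 0.42 / 0.070 = 6.0000
k* = 6.0000^(1/0.63) ≈ 17.1854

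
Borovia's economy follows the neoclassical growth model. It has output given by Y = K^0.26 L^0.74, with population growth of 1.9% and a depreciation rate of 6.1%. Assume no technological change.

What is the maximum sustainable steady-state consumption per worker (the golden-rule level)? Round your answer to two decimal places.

c_gold ≈ 1.12

At the golden rule, f'(k) = n + δ, so α·k^(α−1) = n + δ and k_gold = (α/(n + δ))^(1/(1−α)).
k_gold = (0.26/0.080)^(1/0.74) = 3.2500^1.3514 ≈ 4.9177
c_gold = f(k_gold) − (n + δ)·k_gold = 1.5131 − 0.080×4.9177 ≈ 1.1197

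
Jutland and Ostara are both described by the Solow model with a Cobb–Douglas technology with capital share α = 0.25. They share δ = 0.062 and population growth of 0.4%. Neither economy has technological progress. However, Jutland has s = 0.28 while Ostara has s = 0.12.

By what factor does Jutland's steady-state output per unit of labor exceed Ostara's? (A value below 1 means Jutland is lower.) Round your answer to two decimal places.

Steady-state y* = [s/(n + δ)]^(α/(1−α)), so the ratio is [ (s_J/(n + δ)_J) / (s_O/(n + δ)_O) ]^0.3333.
s_J/(n + δ)_J = 0.28/0.066 = 4.2424; s_O/(n + δ)_O = 0.12/0.066 = 1.8182.
Ratio = (4.2424/1.8182)^0.3333 = 2.3333^0.3333 ≈ 1.3263

y*_J / y*_O ≈ 1.33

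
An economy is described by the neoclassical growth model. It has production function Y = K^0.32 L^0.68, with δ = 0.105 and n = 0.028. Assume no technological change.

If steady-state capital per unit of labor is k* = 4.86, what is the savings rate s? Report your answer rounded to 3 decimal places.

s ≈ 0.390

In steady state, investment equals break-even investment: s·k^α = (n + δ)·k.
So s / (n + δ) = (k*)^(1−α) = 4.86^0.68 = 2.9303.
Therefore s = 2.9303 × (n + δ) = 2.9303 × 0.133 = 0.3897.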